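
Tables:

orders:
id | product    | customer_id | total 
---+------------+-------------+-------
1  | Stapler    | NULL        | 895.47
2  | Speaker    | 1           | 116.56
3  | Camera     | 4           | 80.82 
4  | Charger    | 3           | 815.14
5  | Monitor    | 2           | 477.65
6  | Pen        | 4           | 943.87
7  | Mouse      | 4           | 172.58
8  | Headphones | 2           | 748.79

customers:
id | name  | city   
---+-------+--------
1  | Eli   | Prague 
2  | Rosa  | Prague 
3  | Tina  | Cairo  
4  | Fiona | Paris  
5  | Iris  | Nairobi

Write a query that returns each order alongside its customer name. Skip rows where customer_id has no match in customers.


INNER JOIN keeps only orders rows whose customer_id matches an id in customers. Walk through each order:
  - order 1 (Stapler): customer_id=NULL, no match -> dropped
  - order 2 (Speaker): customer_id=1 -> matches Eli
  - order 3 (Camera): customer_id=4 -> matches Fiona
  - order 4 (Charger): customer_id=3 -> matches Tina
  - order 5 (Monitor): customer_id=2 -> matches Rosa
  - order 6 (Pen): customer_id=4 -> matches Fiona
  - order 7 (Mouse): customer_id=4 -> matches Fiona
  - order 8 (Headphones): customer_id=2 -> matches Rosa
So 1 of 8 rows is dropped.

SQL:
SELECT a.product, b.name AS customer
FROM orders a
INNER JOIN customers b ON a.customer_id = b.id

Result:
product    | customer
-----------+---------
Speaker    | Eli     
Camera     | Fiona   
Charger    | Tina    
Monitor    | Rosa    
Pen        | Fiona   
Mouse      | Fiona   
Headphones | Rosa    


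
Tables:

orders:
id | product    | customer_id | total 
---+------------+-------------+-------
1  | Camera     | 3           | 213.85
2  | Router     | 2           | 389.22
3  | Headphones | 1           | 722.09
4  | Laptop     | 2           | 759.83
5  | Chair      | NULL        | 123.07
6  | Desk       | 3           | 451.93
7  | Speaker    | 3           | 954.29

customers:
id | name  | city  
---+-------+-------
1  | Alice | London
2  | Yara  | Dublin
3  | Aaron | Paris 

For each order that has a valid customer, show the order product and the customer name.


INNER JOIN keeps only orders rows whose customer_id matches an id in customers. Walk through each order:
  - order 1 (Camera): customer_id=3 -> matches Aaron
  - order 2 (Router): customer_id=2 -> matches Yara
  - order 3 (Headphones): customer_id=1 -> matches Alice
  - order 4 (Laptop): customer_id=2 -> matches Yara
  - order 5 (Chair): customer_id=NULL, no match -> dropped
  - order 6 (Desk): customer_id=3 -> matches Aaron
  - order 7 (Speaker): customer_id=3 -> matches Aaron
So 1 of 7 rows is dropped.

SQL:
SELECT a.product, b.name AS customer
FROM orders a
INNER JOIN customers b ON a.customer_id = b.id

Result:
product    | customer
-----------+---------
Camera     | Aaron   
Router     | Yara    
Headphones | Alice   
Laptop     | Yara    
Desk       | Aaron   
Speaker    | Aaron   


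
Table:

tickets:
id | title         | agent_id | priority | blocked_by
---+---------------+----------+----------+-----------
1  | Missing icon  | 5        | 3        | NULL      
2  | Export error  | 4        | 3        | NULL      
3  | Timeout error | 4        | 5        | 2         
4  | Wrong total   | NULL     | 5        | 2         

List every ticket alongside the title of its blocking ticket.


This is a self-join: tickets is joined to a second copy of itself, matching each row's blocked_by to another row's id. Use LEFT JOIN so rows with blocked_by=NULL are kept.
  - ticket 1 (Missing icon): blocked_by=NULL -> NULL
  - ticket 2 (Export error): blocked_by=NULL -> NULL
  - ticket 3 (Timeout error): blocked_by=2 -> Export error
  - ticket 4 (Wrong total): blocked_by=2 -> Export error

SQL:
SELECT a.title AS item, b.title AS blocked_by
FROM tickets a
LEFT JOIN tickets b ON a.blocked_by = b.id

Result:
item          | blocked_by  
--------------+-------------
Missing icon  | NULL        
Export error  | NULL        
Timeout error | Export error
Wrong total   | Export error


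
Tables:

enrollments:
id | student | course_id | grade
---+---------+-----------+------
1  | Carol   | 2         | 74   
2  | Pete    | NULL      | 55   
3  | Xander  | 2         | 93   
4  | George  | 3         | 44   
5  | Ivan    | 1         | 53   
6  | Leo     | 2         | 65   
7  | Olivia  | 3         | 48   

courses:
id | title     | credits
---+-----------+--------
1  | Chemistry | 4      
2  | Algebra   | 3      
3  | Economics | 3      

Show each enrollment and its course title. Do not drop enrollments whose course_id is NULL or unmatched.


LEFT JOIN keeps every row from enrollments (the left table); where course_id has no match in courses, the course columns become NULL. Walk through each enrollment:
  - enrollment 1 (Carol): course_id=2 -> matches Algebra
  - enrollment 2 (Pete): course_id=NULL, no match -> kept with NULL
  - enrollment 3 (Xander): course_id=2 -> matches Algebra
  - enrollment 4 (George): course_id=3 -> matches Economics
  - enrollment 5 (Ivan): course_id=1 -> matches Chemistry
  - enrollment 6 (Leo): course_id=2 -> matches Algebra
  - enrollment 7 (Olivia): course_id=3 -> matches Economics
All 7 rows appear; 1 has NULL course.

SQL:
SELECT a.student, b.title AS course
FROM enrollments a
LEFT JOIN courses b ON a.course_id = b.id

Result:
student | course   
--------+----------
Carol   | Algebra  
Pete    | NULL     
Xander  | Algebra  
George  | Economics
Ivan    | Chemistry
Leo     | Algebra  
Olivia  | Economics


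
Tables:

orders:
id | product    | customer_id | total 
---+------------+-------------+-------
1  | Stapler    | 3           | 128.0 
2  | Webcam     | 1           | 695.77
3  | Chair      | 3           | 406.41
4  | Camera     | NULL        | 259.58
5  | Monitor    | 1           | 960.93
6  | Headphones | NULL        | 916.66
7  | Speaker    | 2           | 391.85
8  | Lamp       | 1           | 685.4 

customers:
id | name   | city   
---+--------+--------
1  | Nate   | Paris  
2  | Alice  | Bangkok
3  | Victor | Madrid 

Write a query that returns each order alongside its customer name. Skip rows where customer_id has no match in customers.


INNER JOIN keeps only orders rows whose customer_id matches an id in customers. Walk through each order:
  - order 1 (Stapler): customer_id=3 -> matches Victor
  - order 2 (Webcam): customer_id=1 -> matches Nate
  - order 3 (Chair): customer_id=3 -> matches Victor
  - order 4 (Camera): customer_id=NULL, no match -> dropped
  - order 5 (Monitor): customer_id=1 -> matches Nate
  - order 6 (Headphones): customer_id=NULL, no match -> dropped
  - order 7 (Speaker): customer_id=2 -> matches Alice
  - order 8 (Lamp): customer_id=1 -> matches Nate
So 2 of 8 rows are dropped.

SQL:
SELECT a.product, b.name AS customer
FROM orders a
INNER JOIN customers b ON a.customer_id = b.id

Result:
product | customer
--------+---------
Stapler | Victor  
Webcam  | Nate    
Chair   | Victor  
Monitor | Nate    
Speaker | Alice   
Lamp    | Nate    


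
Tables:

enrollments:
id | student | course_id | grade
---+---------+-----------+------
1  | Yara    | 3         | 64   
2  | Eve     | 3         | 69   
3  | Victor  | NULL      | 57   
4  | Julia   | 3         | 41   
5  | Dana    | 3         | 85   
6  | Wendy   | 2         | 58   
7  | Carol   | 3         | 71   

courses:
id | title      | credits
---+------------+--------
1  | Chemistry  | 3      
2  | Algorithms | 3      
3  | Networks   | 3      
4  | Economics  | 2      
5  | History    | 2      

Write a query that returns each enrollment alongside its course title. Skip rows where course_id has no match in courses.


INNER JOIN keeps only enrollments rows whose course_id matches an id in courses. Walk through each enrollment:
  - enrollment 1 (Yara): course_id=3 -> matches Networks
  - enrollment 2 (Eve): course_id=3 -> matches Networks
  - enrollment 3 (Victor): course_id=NULL, no match -> dropped
  - enrollment 4 (Julia): course_id=3 -> matches Networks
  - enrollment 5 (Dana): course_id=3 -> matches Networks
  - enrollment 6 (Wendy): course_id=2 -> matches Algorithms
  - enrollment 7 (Carol): course_id=3 -> matches Networks
So 1 of 7 rows is dropped.

SQL:
SELECT a.student, b.title AS course
FROM enrollments a
INNER JOIN courses b ON a.course_id = b.id

Result:
student | course    
--------+-----------
Yara    | Networks  
Eve     | Networks  
Julia   | Networks  
Dana    | Networks  
Wendy   | Algorithms
Carol   | Networks  


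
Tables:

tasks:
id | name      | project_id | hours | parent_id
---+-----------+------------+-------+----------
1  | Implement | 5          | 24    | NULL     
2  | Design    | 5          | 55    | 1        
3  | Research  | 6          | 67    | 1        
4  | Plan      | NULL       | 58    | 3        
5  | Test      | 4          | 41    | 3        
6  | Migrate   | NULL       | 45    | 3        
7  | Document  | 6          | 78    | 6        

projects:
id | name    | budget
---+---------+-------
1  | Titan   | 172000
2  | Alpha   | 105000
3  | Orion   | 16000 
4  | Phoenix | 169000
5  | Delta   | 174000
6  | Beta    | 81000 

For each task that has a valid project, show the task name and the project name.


INNER JOIN keeps only tasks rows whose project_id matches an id in projects. Walk through each task:
  - task 1 (Implement): project_id=5 -> matches Delta
  - task 2 (Design): project_id=5 -> matches Delta
  - task 3 (Research): project_id=6 -> matches Beta
  - task 4 (Plan): project_id=NULL, no match -> dropped
  - task 5 (Test): project_id=4 -> matches Phoenix
  - task 6 (Migrate): project_id=NULL, no match -> dropped
  - task 7 (Document): project_id=6 -> matches Beta
So 2 of 7 rows are dropped.

SQL:
SELECT a.name, b.name AS project
FROM tasks a
INNER JOIN projects b ON a.project_id = b.id

Result:
name      | project
----------+--------
Implement | Delta  
Design    | Delta  
Research  | Beta   
Test      | Phoenix
Document  | Beta   


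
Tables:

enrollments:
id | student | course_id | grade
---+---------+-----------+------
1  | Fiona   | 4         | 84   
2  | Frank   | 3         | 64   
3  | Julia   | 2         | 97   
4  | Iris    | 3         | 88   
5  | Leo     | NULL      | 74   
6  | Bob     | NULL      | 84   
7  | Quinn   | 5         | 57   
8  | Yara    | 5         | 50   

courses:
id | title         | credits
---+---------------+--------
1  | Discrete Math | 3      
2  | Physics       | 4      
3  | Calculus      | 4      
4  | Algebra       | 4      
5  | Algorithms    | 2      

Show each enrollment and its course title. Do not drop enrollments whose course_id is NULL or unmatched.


LEFT JOIN keeps every row from enrollments (the left table); where course_id has no match in courses, the course columns become NULL. Walk through each enrollment:
  - enrollment 1 (Fiona): course_id=4 -> matches Algebra
  - enrollment 2 (Frank): course_id=3 -> matches Calculus
  - enrollment 3 (Julia): course_id=2 -> matches Physics
  - enrollment 4 (Iris): course_id=3 -> matches Calculus
  - enrollment 5 (Leo): course_id=NULL, no match -> kept with NULL
  - enrollment 6 (Bob): course_id=NULL, no match -> kept with NULL
  - enrollment 7 (Quinn): course_id=5 -> matches Algorithms
  - enrollment 8 (Yara): course_id=5 -> matches Algorithms
All 8 rows appear; 2 have NULL course.

SQL:
SELECT a.student, b.title AS course
FROM enrollments a
LEFT JOIN courses b ON a.course_id = b.id

Result:
student | course    
--------+-----------
Fiona   | Algebra   
Frank   | Calculus  
Julia   | Physics   
Iris    | Calculus  
Leo     | NULL      
Bob     | NULL      
Quinn   | Algorithms
Yara    | Algorithms


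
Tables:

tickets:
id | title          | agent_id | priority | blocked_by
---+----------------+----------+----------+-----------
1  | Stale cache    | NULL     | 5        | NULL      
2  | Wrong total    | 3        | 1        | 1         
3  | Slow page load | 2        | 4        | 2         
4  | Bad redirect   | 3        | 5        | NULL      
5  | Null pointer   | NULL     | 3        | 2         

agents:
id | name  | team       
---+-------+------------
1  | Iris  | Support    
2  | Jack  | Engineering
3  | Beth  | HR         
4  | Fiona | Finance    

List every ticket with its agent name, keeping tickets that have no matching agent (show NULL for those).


LEFT JOIN keeps every row from tickets (the left table); where agent_id has no match in agents, the agent columns become NULL. Walk through each ticket:
  - ticket 1 (Stale cache): agent_id=NULL, no match -> kept with NULL
  - ticket 2 (Wrong total): agent_id=3 -> matches Beth
  - ticket 3 (Slow page load): agent_id=2 -> matches Jack
  - ticket 4 (Bad redirect): agent_id=3 -> matches Beth
  - ticket 5 (Null pointer): agent_id=NULL, no match -> kept with NULL
All 5 rows appear; 2 have NULL agent.

SQL:
SELECT a.title, b.name AS agent
FROM tickets a
LEFT JOIN agents b ON a.agent_id = b.id

Result:
title          | agent
---------------+------
Stale cache    | NULL 
Wrong total    | Beth 
Slow page load | Jack 
Bad redirect   | Beth 
Null pointer   | NULL 


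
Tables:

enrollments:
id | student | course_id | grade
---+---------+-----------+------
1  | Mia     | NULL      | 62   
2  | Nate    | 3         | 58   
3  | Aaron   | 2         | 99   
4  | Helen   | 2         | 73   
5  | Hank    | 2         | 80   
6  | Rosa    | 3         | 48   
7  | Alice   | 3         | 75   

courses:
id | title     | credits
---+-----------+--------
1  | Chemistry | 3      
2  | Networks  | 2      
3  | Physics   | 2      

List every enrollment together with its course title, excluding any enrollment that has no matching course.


INNER JOIN keeps only enrollments rows whose course_id matches an id in courses. Walk through each enrollment:
  - enrollment 1 (Mia): course_id=NULL, no match -> dropped
  - enrollment 2 (Nate): course_id=3 -> matches Physics
  - enrollment 3 (Aaron): course_id=2 -> matches Networks
  - enrollment 4 (Helen): course_id=2 -> matches Networks
  - enrollment 5 (Hank): course_id=2 -> matches Networks
  - enrollment 6 (Rosa): course_id=3 -> matches Physics
  - enrollment 7 (Alice): course_id=3 -> matches Physics
So 1 of 7 rows is dropped.

SQL:
SELECT a.student, b.title AS course
FROM enrollments a
INNER JOIN courses b ON a.course_id = b.id

Result:
student | course  
--------+---------
Nate    | Physics 
Aaron   | Networks
Helen   | Networks
Hank    | Networks
Rosa    | Physics 
Alice   | Physics 


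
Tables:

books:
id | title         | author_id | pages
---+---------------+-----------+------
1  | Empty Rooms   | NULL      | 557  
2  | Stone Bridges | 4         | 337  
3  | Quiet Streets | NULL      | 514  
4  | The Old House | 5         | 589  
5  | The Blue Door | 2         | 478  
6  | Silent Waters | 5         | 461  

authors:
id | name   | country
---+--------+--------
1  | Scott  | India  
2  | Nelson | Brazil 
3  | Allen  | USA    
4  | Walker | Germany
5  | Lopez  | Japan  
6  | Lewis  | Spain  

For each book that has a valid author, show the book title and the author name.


INNER JOIN keeps only books rows whose author_id matches an id in authors. Walk through each book:
  - book 1 (Empty Rooms): author_id=NULL, no match -> dropped
  - book 2 (Stone Bridges): author_id=4 -> matches Walker
  - book 3 (Quiet Streets): author_id=NULL, no match -> dropped
  - book 4 (The Old House): author_id=5 -> matches Lopez
  - book 5 (The Blue Door): author_id=2 -> matches Nelson
  - book 6 (Silent Waters): author_id=5 -> matches Lopez
So 2 of 6 rows are dropped.

SQL:
SELECT a.title, b.name AS author
FROM books a
INNER JOIN authors b ON a.author_id = b.id

Result:
title         | author
--------------+-------
Stone Bridges | Walker
The Old House | Lopez 
The Blue Door | Nelson
Silent Waters | Lopez 


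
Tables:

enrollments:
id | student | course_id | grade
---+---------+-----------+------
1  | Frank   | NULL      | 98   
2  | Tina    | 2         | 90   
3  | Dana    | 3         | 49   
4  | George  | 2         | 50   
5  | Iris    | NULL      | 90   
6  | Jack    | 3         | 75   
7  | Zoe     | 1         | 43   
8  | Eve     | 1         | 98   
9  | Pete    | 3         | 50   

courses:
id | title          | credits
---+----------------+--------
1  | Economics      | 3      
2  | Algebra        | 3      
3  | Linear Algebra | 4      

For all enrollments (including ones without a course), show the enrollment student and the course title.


LEFT JOIN keeps every row from enrollments (the left table); where course_id has no match in courses, the course columns become NULL. Walk through each enrollment:
  - enrollment 1 (Frank): course_id=NULL, no match -> kept with NULL
  - enrollment 2 (Tina): course_id=2 -> matches Algebra
  - enrollment 3 (Dana): course_id=3 -> matches Linear Algebra
  - enrollment 4 (George): course_id=2 -> matches Algebra
  - enrollment 5 (Iris): course_id=NULL, no match -> kept with NULL
  - enrollment 6 (Jack): course_id=3 -> matches Linear Algebra
  - enrollment 7 (Zoe): course_id=1 -> matches Economics
  - enrollment 8 (Eve): course_id=1 -> matches Economics
  - enrollment 9 (Pete): course_id=3 -> matches Linear Algebra
All 9 rows appear; 2 have NULL course.

SQL:
SELECT a.student, b.title AS course
FROM enrollments a
LEFT JOIN courses b ON a.course_id = b.id

Result:
student | course        
--------+---------------
Frank   | NULL          
Tina    | Algebra       
Dana    | Linear Algebra
George  | Algebra       
Iris    | NULL          
Jack    | Linear Algebra
Zoe     | Economics     
Eve     | Economics     
Pete    | Linear Algebra


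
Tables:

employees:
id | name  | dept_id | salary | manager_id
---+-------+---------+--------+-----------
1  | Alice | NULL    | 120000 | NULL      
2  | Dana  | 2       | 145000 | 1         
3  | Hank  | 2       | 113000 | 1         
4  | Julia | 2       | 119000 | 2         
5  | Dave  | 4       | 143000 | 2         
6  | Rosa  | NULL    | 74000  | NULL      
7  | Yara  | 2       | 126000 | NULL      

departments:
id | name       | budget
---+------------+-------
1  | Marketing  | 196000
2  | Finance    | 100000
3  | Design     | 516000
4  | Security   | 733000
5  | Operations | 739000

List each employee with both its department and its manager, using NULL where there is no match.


Two LEFT JOINs from the same base table employees: one to departments via dept_id, one to employees itself via manager_id. Both are LEFT so every employee is preserved.
Match against departments:
  - employee 1 (Alice): dept_id=NULL, no match -> kept with NULL
  - employee 2 (Dana): dept_id=2 -> matches Finance
  - employee 3 (Hank): dept_id=2 -> matches Finance
  - employee 4 (Julia): dept_id=2 -> matches Finance
  - employee 5 (Dave): dept_id=4 -> matches Security
  - employee 6 (Rosa): dept_id=NULL, no match -> kept with NULL
  - employee 7 (Yara): dept_id=2 -> matches Finance
Match against employees (self):
  - employee 1 (Alice): manager_id=NULL -> NULL
  - employee 2 (Dana): manager_id=1 -> Alice
  - employee 3 (Hank): manager_id=1 -> Alice
  - employee 4 (Julia): manager_id=2 -> Dana
  - employee 5 (Dave): manager_id=2 -> Dana
  - employee 6 (Rosa): manager_id=NULL -> NULL
  - employee 7 (Yara): manager_id=NULL -> NULL

SQL:
SELECT a.name, b.name AS department, c.name AS manager
FROM employees a
LEFT JOIN departments b ON a.dept_id = b.id
LEFT JOIN employees c ON a.manager_id = c.id

Result:
name  | department | manager
------+------------+--------
Alice | NULL       | NULL   
Dana  | Finance    | Alice  
Hank  | Finance    | Alice  
Julia | Finance    | Dana   
Dave  | Security   | Dana   
Rosa  | NULL       | NULL   
Yara  | Finance    | NULL   


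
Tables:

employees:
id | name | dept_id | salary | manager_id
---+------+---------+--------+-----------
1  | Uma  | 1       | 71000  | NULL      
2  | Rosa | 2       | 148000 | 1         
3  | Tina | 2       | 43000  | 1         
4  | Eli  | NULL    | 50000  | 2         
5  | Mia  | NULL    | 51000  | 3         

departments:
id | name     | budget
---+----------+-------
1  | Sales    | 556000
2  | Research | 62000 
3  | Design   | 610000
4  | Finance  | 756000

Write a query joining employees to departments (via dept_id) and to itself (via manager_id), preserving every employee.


Two LEFT JOINs from the same base table employees: one to departments via dept_id, one to employees itself via manager_id. Both are LEFT so every employee is preserved.
Match against departments:
  - employee 1 (Uma): dept_id=1 -> matches Sales
  - employee 2 (Rosa): dept_id=2 -> matches Research
  - employee 3 (Tina): dept_id=2 -> matches Research
  - employee 4 (Eli): dept_id=NULL, no match -> kept with NULL
  - employee 5 (Mia): dept_id=NULL, no match -> kept with NULL
Match against employees (self):
  - employee 1 (Uma): manager_id=NULL -> NULL
  - employee 2 (Rosa): manager_id=1 -> Uma
  - employee 3 (Tina): manager_id=1 -> Uma
  - employee 4 (Eli): manager_id=2 -> Rosa
  - employee 5 (Mia): manager_id=3 -> Tina

SQL:
SELECT a.name, b.name AS department, c.name AS manager
FROM employees a
LEFT JOIN departments b ON a.dept_id = b.id
LEFT JOIN employees c ON a.manager_id = c.id

Result:
name | department | manager
-----+------------+--------
Uma  | Sales      | NULL   
Rosa | Research   | Uma    
Tina | Research   | Uma    
Eli  | NULL       | Rosa   
Mia  | NULL       | Tina   


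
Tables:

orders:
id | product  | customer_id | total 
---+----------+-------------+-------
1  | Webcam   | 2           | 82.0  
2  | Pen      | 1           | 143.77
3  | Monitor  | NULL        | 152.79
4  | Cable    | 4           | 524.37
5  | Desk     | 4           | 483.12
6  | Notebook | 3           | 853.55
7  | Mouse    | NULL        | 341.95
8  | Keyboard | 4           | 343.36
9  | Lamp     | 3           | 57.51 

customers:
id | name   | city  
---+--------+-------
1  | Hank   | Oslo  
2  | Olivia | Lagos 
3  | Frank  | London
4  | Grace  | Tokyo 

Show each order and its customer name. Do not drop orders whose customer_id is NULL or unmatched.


LEFT JOIN keeps every row from orders (the left table); where customer_id has no match in customers, the customer columns become NULL. Walk through each order:
  - order 1 (Webcam): customer_id=2 -> matches Olivia
  - order 2 (Pen): customer_id=1 -> matches Hank
  - order 3 (Monitor): customer_id=NULL, no match -> kept with NULL
  - order 4 (Cable): customer_id=4 -> matches Grace
  - order 5 (Desk): customer_id=4 -> matches Grace
  - order 6 (Notebook): customer_id=3 -> matches Frank
  - order 7 (Mouse): customer_id=NULL, no match -> kept with NULL
  - order 8 (Keyboard): customer_id=4 -> matches Grace
  - order 9 (Lamp): customer_id=3 -> matches Frank
All 9 rows appear; 2 have NULL customer.

SQL:
SELECT a.product, b.name AS customer
FROM orders a
LEFT JOIN customers b ON a.customer_id = b.id

Result:
product  | customer
---------+---------
Webcam   | Olivia  
Pen      | Hank    
Monitor  | NULL    
Cable    | Grace   
Desk     | Grace   
Notebook | Frank   
Mouse    | NULL    
Keyboard | Grace   
Lamp     | Frank   


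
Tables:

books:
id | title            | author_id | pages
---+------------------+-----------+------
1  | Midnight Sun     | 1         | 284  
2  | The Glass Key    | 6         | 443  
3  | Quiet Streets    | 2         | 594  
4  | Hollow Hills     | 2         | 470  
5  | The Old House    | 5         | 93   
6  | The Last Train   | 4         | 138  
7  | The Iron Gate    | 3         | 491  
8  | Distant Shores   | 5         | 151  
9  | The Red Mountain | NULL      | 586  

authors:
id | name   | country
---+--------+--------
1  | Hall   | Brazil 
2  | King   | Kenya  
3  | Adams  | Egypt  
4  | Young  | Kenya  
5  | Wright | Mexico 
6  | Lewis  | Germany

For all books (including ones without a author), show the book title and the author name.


LEFT JOIN keeps every row from books (the left table); where author_id has no match in authors, the author columns become NULL. Walk through each book:
  - book 1 (Midnight Sun): author_id=1 -> matches Hall
  - book 2 (The Glass Key): author_id=6 -> matches Lewis
  - book 3 (Quiet Streets): author_id=2 -> matches King
  - book 4 (Hollow Hills): author_id=2 -> matches King
  - book 5 (The Old House): author_id=5 -> matches Wright
  - book 6 (The Last Train): author_id=4 -> matches Young
  - book 7 (The Iron Gate): author_id=3 -> matches Adams
  - book 8 (Distant Shores): author_id=5 -> matches Wright
  - book 9 (The Red Mountain): author_id=NULL, no match -> kept with NULL
All 9 rows appear; 1 has NULL author.

SQL:
SELECT a.title, b.name AS author
FROM books a
LEFT JOIN authors b ON a.author_id = b.id

Result:
title            | author
-----------------+-------
Midnight Sun     | Hall  
The Glass Key    | Lewis 
Quiet Streets    | King  
Hollow Hills     | King  
The Old House    | Wright
The Last Train   | Young 
The Iron Gate    | Adams 
Distant Shores   | Wright
The Red Mountain | NULL  


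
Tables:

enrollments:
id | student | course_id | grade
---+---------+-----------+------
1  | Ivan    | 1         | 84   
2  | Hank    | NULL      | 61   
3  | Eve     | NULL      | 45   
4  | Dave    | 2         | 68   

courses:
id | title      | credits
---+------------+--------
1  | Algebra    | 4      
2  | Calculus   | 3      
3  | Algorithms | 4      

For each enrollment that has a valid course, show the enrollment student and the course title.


INNER JOIN keeps only enrollments rows whose course_id matches an id in courses. Walk through each enrollment:
  - enrollment 1 (Ivan): course_id=1 -> matches Algebra
  - enrollment 2 (Hank): course_id=NULL, no match -> dropped
  - enrollment 3 (Eve): course_id=NULL, no match -> dropped
  - enrollment 4 (Dave): course_id=2 -> matches Calculus
So 2 of 4 rows are dropped.

SQL:
SELECT a.student, b.title AS course
FROM enrollments a
INNER JOIN courses b ON a.course_id = b.id

Result:
student | course  
--------+---------
Ivan    | Algebra 
Dave    | Calculus


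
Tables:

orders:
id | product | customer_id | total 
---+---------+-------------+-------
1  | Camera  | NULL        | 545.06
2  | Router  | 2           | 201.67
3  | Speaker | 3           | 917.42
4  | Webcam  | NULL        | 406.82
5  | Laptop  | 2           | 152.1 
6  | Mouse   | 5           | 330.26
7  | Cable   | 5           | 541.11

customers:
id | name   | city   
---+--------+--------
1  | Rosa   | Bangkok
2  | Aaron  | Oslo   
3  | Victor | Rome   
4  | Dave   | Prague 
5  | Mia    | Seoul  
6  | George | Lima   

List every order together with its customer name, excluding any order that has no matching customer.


INNER JOIN keeps only orders rows whose customer_id matches an id in customers. Walk through each order:
  - order 1 (Camera): customer_id=NULL, no match -> dropped
  - order 2 (Router): customer_id=2 -> matches Aaron
  - order 3 (Speaker): customer_id=3 -> matches Victor
  - order 4 (Webcam): customer_id=NULL, no match -> dropped
  - order 5 (Laptop): customer_id=2 -> matches Aaron
  - order 6 (Mouse): customer_id=5 -> matches Mia
  - order 7 (Cable): customer_id=5 -> matches Mia
So 2 of 7 rows are dropped.

SQL:
SELECT a.product, b.name AS customer
FROM orders a
INNER JOIN customers b ON a.customer_id = b.id

Result:
product | customer
--------+---------
Router  | Aaron   
Speaker | Victor  
Laptop  | Aaron   
Mouse   | Mia     
Cable   | Mia     


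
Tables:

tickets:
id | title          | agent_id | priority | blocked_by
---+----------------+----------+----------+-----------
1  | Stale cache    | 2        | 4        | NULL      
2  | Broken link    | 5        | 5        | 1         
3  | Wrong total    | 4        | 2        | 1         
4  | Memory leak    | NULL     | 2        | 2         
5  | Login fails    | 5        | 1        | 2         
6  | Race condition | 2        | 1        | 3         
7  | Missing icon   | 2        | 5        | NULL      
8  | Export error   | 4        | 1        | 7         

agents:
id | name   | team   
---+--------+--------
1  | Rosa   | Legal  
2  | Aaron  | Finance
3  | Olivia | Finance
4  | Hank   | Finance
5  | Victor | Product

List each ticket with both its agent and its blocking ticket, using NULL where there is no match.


Two LEFT JOINs from the same base table tickets: one to agents via agent_id, one to tickets itself via blocked_by. Both are LEFT so every ticket is preserved.
Match against agents:
  - ticket 1 (Stale cache): agent_id=2 -> matches Aaron
  - ticket 2 (Broken link): agent_id=5 -> matches Victor
  - ticket 3 (Wrong total): agent_id=4 -> matches Hank
  - ticket 4 (Memory leak): agent_id=NULL, no match -> kept with NULL
  - ticket 5 (Login fails): agent_id=5 -> matches Victor
  - ticket 6 (Race condition): agent_id=2 -> matches Aaron
  - ticket 7 (Missing icon): agent_id=2 -> matches Aaron
  - ticket 8 (Export error): agent_id=4 -> matches Hank
Match against tickets (self):
  - ticket 1 (Stale cache): blocked_by=NULL -> NULL
  - ticket 2 (Broken link): blocked_by=1 -> Stale cache
  - ticket 3 (Wrong total): blocked_by=1 -> Stale cache
  - ticket 4 (Memory leak): blocked_by=2 -> Broken link
  - ticket 5 (Login fails): blocked_by=2 -> Broken link
  - ticket 6 (Race condition): blocked_by=3 -> Wrong total
  - ticket 7 (Missing icon): blocked_by=NULL -> NULL
  - ticket 8 (Export error): blocked_by=7 -> Missing icon

SQL:
SELECT a.title, b.name AS agent, c.title AS blocked_by
FROM tickets a
LEFT JOIN agents b ON a.agent_id = b.id
LEFT JOIN tickets c ON a.blocked_by = c.id

Result:
title          | agent  | blocked_by  
---------------+--------+-------------
Stale cache    | Aaron  | NULL        
Broken link    | Victor | Stale cache 
Wrong total    | Hank   | Stale cache 
Memory leak    | NULL   | Broken link 
Login fails    | Victor | Broken link 
Race condition | Aaron  | Wrong total 
Missing icon   | Aaron  | NULL        
Export error   | Hank   | Missing icon


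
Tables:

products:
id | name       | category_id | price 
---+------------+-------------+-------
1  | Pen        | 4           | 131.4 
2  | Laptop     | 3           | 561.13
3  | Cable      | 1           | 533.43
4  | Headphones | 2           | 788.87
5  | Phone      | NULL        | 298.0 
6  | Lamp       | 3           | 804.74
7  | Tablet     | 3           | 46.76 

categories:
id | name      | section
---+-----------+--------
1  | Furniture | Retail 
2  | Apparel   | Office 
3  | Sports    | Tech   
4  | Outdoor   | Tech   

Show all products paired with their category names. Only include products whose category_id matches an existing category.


INNER JOIN keeps only products rows whose category_id matches an id in categories. Walk through each product:
  - product 1 (Pen): category_id=4 -> matches Outdoor
  - product 2 (Laptop): category_id=3 -> matches Sports
  - product 3 (Cable): category_id=1 -> matches Furniture
  - product 4 (Headphones): category_id=2 -> matches Apparel
  - product 5 (Phone): category_id=NULL, no match -> dropped
  - product 6 (Lamp): category_id=3 -> matches Sports
  - product 7 (Tablet): category_id=3 -> matches Sports
So 1 of 7 rows is dropped.

SQL:
SELECT a.name, b.name AS category
FROM products a
INNER JOIN categories b ON a.category_id = b.id

Result:
name       | category 
-----------+----------
Pen        | Outdoor  
Laptop     | Sports   
Cable      | Furniture
Headphones | Apparel  
Lamp       | Sports   
Tablet     | Sports   


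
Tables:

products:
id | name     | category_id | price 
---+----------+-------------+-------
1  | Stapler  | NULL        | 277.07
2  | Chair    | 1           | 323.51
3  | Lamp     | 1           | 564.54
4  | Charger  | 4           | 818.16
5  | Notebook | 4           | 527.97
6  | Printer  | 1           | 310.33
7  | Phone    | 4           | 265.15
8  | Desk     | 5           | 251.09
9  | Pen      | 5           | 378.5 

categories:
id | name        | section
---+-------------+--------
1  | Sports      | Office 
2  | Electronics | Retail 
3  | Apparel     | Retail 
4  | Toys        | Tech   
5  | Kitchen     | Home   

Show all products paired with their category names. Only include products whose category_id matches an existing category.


INNER JOIN keeps only products rows whose category_id matches an id in categories. Walk through each product:
  - product 1 (Stapler): category_id=NULL, no match -> dropped
  - product 2 (Chair): category_id=1 -> matches Sports
  - product 3 (Lamp): category_id=1 -> matches Sports
  - product 4 (Charger): category_id=4 -> matches Toys
  - product 5 (Notebook): category_id=4 -> matches Toys
  - product 6 (Printer): category_id=1 -> matches Sports
  - product 7 (Phone): category_id=4 -> matches Toys
  - product 8 (Desk): category_id=5 -> matches Kitchen
  - product 9 (Pen): category_id=5 -> matches Kitchen
So 1 of 9 rows is dropped.

SQL:
SELECT a.name, b.name AS category
FROM products a
INNER JOIN categories b ON a.category_id = b.id

Result:
name     | category
---------+---------
Chair    | Sports  
Lamp     | Sports  
Charger  | Toys    
Notebook | Toys    
Printer  | Sports  
Phone    | Toys    
Desk     | Kitchen 
Pen      | Kitchen 


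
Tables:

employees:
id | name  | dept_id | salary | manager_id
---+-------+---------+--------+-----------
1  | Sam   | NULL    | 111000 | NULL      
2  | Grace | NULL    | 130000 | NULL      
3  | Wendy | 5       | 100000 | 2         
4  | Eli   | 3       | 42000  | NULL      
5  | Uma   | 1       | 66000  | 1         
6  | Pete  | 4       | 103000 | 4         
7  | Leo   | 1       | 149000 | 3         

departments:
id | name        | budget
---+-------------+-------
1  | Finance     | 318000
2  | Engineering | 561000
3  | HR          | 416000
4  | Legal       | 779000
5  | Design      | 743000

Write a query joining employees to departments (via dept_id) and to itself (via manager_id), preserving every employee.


Two LEFT JOINs from the same base table employees: one to departments via dept_id, one to employees itself via manager_id. Both are LEFT so every employee is preserved.
Match against departments:
  - employee 1 (Sam): dept_id=NULL, no match -> kept with NULL
  - employee 2 (Grace): dept_id=NULL, no match -> kept with NULL
  - employee 3 (Wendy): dept_id=5 -> matches Design
  - employee 4 (Eli): dept_id=3 -> matches HR
  - employee 5 (Uma): dept_id=1 -> matches Finance
  - employee 6 (Pete): dept_id=4 -> matches Legal
  - employee 7 (Leo): dept_id=1 -> matches Finance
Match against employees (self):
  - employee 1 (Sam): manager_id=NULL -> NULL
  - employee 2 (Grace): manager_id=NULL -> NULL
  - employee 3 (Wendy): manager_id=2 -> Grace
  - employee 4 (Eli): manager_id=NULL -> NULL
  - employee 5 (Uma): manager_id=1 -> Sam
  - employee 6 (Pete): manager_id=4 -> Eli
  - employee 7 (Leo): manager_id=3 -> Wendy

SQL:
SELECT a.name, b.name AS department, c.name AS manager
FROM employees a
LEFT JOIN departments b ON a.dept_id = b.id
LEFT JOIN employees c ON a.manager_id = c.id

Result:
name  | department | manager
------+------------+--------
Sam   | NULL       | NULL   
Grace | NULL       | NULL   
Wendy | Design     | Grace  
Eli   | HR         | NULL   
Uma   | Finance    | Sam    
Pete  | Legal      | Eli    
Leo   | Finance    | Wendy  


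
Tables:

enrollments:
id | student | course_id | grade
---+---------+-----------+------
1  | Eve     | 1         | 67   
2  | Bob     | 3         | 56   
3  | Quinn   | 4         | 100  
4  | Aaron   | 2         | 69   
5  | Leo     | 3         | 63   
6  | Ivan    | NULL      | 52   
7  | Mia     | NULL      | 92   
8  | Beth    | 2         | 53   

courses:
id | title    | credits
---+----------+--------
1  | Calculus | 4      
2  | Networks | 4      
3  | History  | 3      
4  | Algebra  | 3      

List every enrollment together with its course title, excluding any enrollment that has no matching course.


INNER JOIN keeps only enrollments rows whose course_id matches an id in courses. Walk through each enrollment:
  - enrollment 1 (Eve): course_id=1 -> matches Calculus
  - enrollment 2 (Bob): course_id=3 -> matches History
  - enrollment 3 (Quinn): course_id=4 -> matches Algebra
  - enrollment 4 (Aaron): course_id=2 -> matches Networks
  - enrollment 5 (Leo): course_id=3 -> matches History
  - enrollment 6 (Ivan): course_id=NULL, no match -> dropped
  - enrollment 7 (Mia): course_id=NULL, no match -> dropped
  - enrollment 8 (Beth): course_id=2 -> matches Networks
So 2 of 8 rows are dropped.

SQL:
SELECT a.student, b.title AS course
FROM enrollments a
INNER JOIN courses b ON a.course_id = b.id

Result:
student | course  
--------+---------
Eve     | Calculus
Bob     | History 
Quinn   | Algebra 
Aaron   | Networks
Leo     | History 
Beth    | Networks


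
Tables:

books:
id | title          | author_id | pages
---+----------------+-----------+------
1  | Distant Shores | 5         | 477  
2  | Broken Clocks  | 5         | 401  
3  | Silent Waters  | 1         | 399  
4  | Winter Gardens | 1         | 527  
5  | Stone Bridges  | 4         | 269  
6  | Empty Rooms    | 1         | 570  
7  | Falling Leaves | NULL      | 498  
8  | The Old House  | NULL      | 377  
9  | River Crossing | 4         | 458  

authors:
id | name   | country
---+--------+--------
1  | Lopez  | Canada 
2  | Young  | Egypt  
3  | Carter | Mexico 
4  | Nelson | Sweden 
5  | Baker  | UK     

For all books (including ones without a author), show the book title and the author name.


LEFT JOIN keeps every row from books (the left table); where author_id has no match in authors, the author columns become NULL. Walk through each book:
  - book 1 (Distant Shores): author_id=5 -> matches Baker
  - book 2 (Broken Clocks): author_id=5 -> matches Baker
  - book 3 (Silent Waters): author_id=1 -> matches Lopez
  - book 4 (Winter Gardens): author_id=1 -> matches Lopez
  - book 5 (Stone Bridges): author_id=4 -> matches Nelson
  - book 6 (Empty Rooms): author_id=1 -> matches Lopez
  - book 7 (Falling Leaves): author_id=NULL, no match -> kept with NULL
  - book 8 (The Old House): author_id=NULL, no match -> kept with NULL
  - book 9 (River Crossing): author_id=4 -> matches Nelson
All 9 rows appear; 2 have NULL author.

SQL:
SELECT a.title, b.name AS author
FROM books a
LEFT JOIN authors b ON a.author_id = b.id

Result:
title          | author
---------------+-------
Distant Shores | Baker 
Broken Clocks  | Baker 
Silent Waters  | Lopez 
Winter Gardens | Lopez 
Stone Bridges  | Nelson
Empty Rooms    | Lopez 
Falling Leaves | NULL  
The Old House  | NULL  
River Crossing | Nelson


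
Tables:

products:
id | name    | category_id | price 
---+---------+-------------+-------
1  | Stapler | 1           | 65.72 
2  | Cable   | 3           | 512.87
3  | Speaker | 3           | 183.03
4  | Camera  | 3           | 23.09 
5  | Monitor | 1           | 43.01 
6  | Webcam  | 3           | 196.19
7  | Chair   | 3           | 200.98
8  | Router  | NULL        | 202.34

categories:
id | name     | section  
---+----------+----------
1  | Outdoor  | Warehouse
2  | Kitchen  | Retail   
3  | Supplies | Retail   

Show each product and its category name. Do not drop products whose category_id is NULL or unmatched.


LEFT JOIN keeps every row from products (the left table); where category_id has no match in categories, the category columns become NULL. Walk through each product:
  - product 1 (Stapler): category_id=1 -> matches Outdoor
  - product 2 (Cable): category_id=3 -> matches Supplies
  - product 3 (Speaker): category_id=3 -> matches Supplies
  - product 4 (Camera): category_id=3 -> matches Supplies
  - product 5 (Monitor): category_id=1 -> matches Outdoor
  - product 6 (Webcam): category_id=3 -> matches Supplies
  - product 7 (Chair): category_id=3 -> matches Supplies
  - product 8 (Router): category_id=NULL, no match -> kept with NULL
All 8 rows appear; 1 has NULL category.

SQL:
SELECT a.name, b.name AS category
FROM products a
LEFT JOIN categories b ON a.category_id = b.id

Result:
name    | category
--------+---------
Stapler | Outdoor 
Cable   | Supplies
Speaker | Supplies
Camera  | Supplies
Monitor | Outdoor 
Webcam  | Supplies
Chair   | Supplies
Router  | NULL    


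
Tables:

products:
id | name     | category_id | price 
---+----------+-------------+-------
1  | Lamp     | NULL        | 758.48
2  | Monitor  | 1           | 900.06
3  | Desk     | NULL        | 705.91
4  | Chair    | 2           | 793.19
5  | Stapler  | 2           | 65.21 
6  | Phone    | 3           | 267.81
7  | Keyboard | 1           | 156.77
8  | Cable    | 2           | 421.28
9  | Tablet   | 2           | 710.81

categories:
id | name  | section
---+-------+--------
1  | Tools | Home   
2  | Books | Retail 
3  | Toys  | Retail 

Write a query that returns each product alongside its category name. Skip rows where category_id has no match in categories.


INNER JOIN keeps only products rows whose category_id matches an id in categories. Walk through each product:
  - product 1 (Lamp): category_id=NULL, no match -> dropped
  - product 2 (Monitor): category_id=1 -> matches Tools
  - product 3 (Desk): category_id=NULL, no match -> dropped
  - product 4 (Chair): category_id=2 -> matches Books
  - product 5 (Stapler): category_id=2 -> matches Books
  - product 6 (Phone): category_id=3 -> matches Toys
  - product 7 (Keyboard): category_id=1 -> matches Tools
  - product 8 (Cable): category_id=2 -> matches Books
  - product 9 (Tablet): category_id=2 -> matches Books
So 2 of 9 rows are dropped.

SQL:
SELECT a.name, b.name AS category
FROM products a
INNER JOIN categories b ON a.category_id = b.id

Result:
name     | category
---------+---------
Monitor  | Tools   
Chair    | Books   
Stapler  | Books   
Phone    | Toys    
Keyboard | Tools   
Cable    | Books   
Tablet   | Books   
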